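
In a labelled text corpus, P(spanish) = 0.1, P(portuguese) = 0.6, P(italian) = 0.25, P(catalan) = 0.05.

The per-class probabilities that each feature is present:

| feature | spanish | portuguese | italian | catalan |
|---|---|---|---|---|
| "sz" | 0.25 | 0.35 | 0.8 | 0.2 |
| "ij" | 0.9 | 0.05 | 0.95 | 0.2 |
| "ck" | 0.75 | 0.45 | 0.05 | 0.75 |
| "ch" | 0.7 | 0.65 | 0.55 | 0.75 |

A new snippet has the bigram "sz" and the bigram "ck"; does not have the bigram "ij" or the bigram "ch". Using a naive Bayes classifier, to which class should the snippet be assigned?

portuguese

spanish: 0.1 × 0.25 × (1−0.9) × 0.75 × (1−0.7) = 0.0005625
portuguese: 0.6 × 0.35 × (1−0.05) × 0.45 × (1−0.65) = 0.03142125
italian: 0.25 × 0.8 × (1−0.95) × 0.05 × (1−0.55) = 0.000225
catalan: 0.05 × 0.2 × (1−0.2) × 0.75 × (1−0.75) = 0.0015
Highest score → portuguese.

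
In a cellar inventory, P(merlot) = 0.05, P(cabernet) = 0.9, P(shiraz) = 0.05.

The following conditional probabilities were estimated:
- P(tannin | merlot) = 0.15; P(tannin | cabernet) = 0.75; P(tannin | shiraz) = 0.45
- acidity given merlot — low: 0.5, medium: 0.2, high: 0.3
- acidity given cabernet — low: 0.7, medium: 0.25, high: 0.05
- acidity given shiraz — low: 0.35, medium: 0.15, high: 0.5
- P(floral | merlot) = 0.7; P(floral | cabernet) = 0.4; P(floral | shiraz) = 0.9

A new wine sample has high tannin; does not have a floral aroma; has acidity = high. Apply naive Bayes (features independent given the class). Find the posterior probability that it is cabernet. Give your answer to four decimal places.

merlot: 0.05 × 0.15 × 0.3 × (1−0.7) = 0.000675
cabernet: 0.9 × 0.75 × 0.05 × (1−0.4) = 0.02025
shiraz: 0.05 × 0.45 × 0.5 × (1−0.9) = 0.001125
P(cabernet | x) = 0.02025 / 0.02205 ≈ 0.9184

0.9184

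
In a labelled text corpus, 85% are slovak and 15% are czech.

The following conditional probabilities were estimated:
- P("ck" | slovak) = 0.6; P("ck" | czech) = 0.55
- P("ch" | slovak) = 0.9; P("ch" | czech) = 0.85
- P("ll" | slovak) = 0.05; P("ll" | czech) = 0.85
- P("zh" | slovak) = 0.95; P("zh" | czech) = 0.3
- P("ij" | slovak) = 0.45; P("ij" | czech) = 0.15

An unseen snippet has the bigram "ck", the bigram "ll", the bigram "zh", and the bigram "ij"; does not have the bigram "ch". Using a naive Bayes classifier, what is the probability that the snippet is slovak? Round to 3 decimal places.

0.697

slovak: 0.85 × 0.6 × (1−0.9) × 0.05 × 0.95 × 0.45 = 0.001090125
czech: 0.15 × 0.55 × (1−0.85) × 0.85 × 0.3 × 0.15 = 0.00047334375
P(slovak | x) = 0.001090125 / 0.00156346875 ≈ 0.697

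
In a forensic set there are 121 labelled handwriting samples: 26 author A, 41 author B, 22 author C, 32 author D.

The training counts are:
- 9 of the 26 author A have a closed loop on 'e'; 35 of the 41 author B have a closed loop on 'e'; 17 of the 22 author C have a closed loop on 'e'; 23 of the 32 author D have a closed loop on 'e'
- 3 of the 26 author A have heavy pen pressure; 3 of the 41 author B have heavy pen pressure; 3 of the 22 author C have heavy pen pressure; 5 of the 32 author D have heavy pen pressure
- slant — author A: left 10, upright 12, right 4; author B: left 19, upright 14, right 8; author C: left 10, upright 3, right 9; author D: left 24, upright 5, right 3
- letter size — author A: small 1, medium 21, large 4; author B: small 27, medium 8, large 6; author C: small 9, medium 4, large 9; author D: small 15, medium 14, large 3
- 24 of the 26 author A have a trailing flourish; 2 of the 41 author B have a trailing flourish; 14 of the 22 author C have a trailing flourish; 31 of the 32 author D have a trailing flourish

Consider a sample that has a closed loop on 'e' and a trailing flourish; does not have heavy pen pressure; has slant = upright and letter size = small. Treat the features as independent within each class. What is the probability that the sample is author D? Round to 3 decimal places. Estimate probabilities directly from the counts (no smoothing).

0.577

author A: (26/121) × (9/26) × (23/26) × (12/26) × (1/26) × (24/26) ≈ 0.00107816
author B: (41/121) × (35/41) × (38/41) × (14/41) × (27/41) × (2/41) ≈ 0.00294071
author C: (22/121) × (17/22) × (19/22) × (3/22) × (9/22) × (14/22) ≈ 0.00430743
author D: (32/121) × (23/32) × (27/32) × (5/32) × (15/32) × (31/32) ≈ 0.0113797
P(author D | x) = 0.0113797 / 0.019706 ≈ 0.577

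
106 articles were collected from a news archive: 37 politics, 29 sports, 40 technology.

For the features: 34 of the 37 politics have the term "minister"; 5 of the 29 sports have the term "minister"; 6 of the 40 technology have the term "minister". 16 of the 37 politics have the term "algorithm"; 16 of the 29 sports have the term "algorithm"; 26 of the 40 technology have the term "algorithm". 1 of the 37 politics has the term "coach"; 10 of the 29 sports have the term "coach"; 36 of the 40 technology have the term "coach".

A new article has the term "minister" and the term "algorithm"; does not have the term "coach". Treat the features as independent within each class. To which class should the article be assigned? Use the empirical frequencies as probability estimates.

politics: (37/106) × (34/37) × (16/37) × (36/37) ≈ 0.134956
sports: (29/106) × (5/29) × (16/29) × (19/29) ≈ 0.0170507
technology: (40/106) × (6/40) × (26/40) × (4/40) ≈ 0.00367925
Highest score → politics.

politics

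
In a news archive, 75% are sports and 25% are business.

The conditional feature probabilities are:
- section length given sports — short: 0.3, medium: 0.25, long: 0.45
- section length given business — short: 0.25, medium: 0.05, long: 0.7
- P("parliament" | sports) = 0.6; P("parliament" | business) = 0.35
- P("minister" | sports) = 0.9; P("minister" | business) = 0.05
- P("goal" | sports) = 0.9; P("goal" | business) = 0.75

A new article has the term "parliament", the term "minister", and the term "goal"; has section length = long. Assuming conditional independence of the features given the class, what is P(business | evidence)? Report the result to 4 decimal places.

0.0138

sports: 0.75 × 0.45 × 0.6 × 0.9 × 0.9 = 0.164025
business: 0.25 × 0.7 × 0.35 × 0.05 × 0.75 = 0.002296875
P(business | x) = 0.002296875 / 0.166321875 ≈ 0.0138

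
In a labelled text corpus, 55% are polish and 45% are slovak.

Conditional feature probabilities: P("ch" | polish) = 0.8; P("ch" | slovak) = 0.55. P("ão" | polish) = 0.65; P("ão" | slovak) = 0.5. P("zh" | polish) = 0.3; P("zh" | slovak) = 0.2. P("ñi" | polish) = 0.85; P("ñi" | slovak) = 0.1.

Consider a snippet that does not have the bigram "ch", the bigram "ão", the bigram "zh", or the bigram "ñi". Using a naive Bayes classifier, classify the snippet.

slovak

polish: 0.55 × (1−0.8) × (1−0.65) × (1−0.3) × (1−0.85) = 0.0040425
slovak: 0.45 × (1−0.55) × (1−0.5) × (1−0.2) × (1−0.1) = 0.0729
Highest score → slovak.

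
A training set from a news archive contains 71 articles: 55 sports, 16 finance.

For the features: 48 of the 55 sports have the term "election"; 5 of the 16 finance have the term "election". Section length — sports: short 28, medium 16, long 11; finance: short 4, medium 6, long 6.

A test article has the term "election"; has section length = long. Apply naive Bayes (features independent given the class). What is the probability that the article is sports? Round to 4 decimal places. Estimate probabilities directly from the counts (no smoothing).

0.8366

sports: (55/71) × (48/55) × (11/55) ≈ 0.135211
finance: (16/71) × (5/16) × (6/16) ≈ 0.0264085
P(sports | x) = 0.135211 / 0.1616195 ≈ 0.8366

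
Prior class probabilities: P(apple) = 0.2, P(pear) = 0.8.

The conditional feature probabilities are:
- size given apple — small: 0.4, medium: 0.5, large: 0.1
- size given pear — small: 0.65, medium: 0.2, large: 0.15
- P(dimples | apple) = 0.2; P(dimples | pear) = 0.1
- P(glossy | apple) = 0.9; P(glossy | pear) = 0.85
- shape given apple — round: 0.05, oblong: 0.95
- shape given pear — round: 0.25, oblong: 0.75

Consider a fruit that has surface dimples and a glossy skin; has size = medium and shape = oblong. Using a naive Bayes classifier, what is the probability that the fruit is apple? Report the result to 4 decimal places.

0.6264

apple: 0.2 × 0.5 × 0.2 × 0.9 × 0.95 = 0.0171
pear: 0.8 × 0.2 × 0.1 × 0.85 × 0.75 = 0.0102
P(apple | x) = 0.0171 / 0.0273 ≈ 0.6264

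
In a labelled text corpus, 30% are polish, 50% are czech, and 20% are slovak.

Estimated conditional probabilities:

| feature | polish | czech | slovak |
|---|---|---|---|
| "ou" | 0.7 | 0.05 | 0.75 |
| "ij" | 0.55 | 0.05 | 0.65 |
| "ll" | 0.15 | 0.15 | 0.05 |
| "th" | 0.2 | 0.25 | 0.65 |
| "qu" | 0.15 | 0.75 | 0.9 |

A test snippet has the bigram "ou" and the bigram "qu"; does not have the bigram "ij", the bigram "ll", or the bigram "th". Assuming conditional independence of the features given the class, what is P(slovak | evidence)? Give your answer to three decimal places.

0.428

polish: 0.3 × 0.7 × (1−0.55) × (1−0.15) × (1−0.2) × 0.15 = 0.009639
czech: 0.5 × 0.05 × (1−0.05) × (1−0.15) × (1−0.25) × 0.75 = 0.01135546875
slovak: 0.2 × 0.75 × (1−0.65) × (1−0.05) × (1−0.65) × 0.9 = 0.015710625
P(slovak | x) = 0.015710625 / 0.03670509375 ≈ 0.428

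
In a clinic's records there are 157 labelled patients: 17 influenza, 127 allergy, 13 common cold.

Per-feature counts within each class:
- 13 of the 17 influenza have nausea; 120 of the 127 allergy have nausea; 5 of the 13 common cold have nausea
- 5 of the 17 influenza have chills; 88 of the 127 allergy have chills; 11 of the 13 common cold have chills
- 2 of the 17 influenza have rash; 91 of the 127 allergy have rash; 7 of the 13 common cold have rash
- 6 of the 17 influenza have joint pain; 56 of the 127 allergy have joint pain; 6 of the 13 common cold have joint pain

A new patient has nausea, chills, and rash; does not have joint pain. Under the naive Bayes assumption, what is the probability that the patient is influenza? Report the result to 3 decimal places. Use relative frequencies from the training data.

0.008

influenza: (17/157) × (13/17) × (5/17) × (2/17) × (11/17) ≈ 0.00185391
allergy: (127/157) × (120/127) × (88/127) × (91/127) × (71/127) ≈ 0.212155
common cold: (13/157) × (5/13) × (11/13) × (7/13) × (7/13) ≈ 0.0078132
P(influenza | x) = 0.00185391 / 0.22182211 ≈ 0.008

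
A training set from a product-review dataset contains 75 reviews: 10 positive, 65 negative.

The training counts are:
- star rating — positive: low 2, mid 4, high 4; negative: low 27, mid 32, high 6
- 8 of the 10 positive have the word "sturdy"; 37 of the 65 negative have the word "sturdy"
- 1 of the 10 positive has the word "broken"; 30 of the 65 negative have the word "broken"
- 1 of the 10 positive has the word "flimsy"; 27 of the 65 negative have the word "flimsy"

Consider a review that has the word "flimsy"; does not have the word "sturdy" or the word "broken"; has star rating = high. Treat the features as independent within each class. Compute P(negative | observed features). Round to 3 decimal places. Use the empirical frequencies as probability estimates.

positive: (10/75) × (4/10) × (2/10) × (9/10) × (1/10) = 0.00096
negative: (65/75) × (6/65) × (28/65) × (35/65) × (27/65) ≈ 0.00770797
P(negative | x) = 0.00770797 / 0.00866797 ≈ 0.889

0.889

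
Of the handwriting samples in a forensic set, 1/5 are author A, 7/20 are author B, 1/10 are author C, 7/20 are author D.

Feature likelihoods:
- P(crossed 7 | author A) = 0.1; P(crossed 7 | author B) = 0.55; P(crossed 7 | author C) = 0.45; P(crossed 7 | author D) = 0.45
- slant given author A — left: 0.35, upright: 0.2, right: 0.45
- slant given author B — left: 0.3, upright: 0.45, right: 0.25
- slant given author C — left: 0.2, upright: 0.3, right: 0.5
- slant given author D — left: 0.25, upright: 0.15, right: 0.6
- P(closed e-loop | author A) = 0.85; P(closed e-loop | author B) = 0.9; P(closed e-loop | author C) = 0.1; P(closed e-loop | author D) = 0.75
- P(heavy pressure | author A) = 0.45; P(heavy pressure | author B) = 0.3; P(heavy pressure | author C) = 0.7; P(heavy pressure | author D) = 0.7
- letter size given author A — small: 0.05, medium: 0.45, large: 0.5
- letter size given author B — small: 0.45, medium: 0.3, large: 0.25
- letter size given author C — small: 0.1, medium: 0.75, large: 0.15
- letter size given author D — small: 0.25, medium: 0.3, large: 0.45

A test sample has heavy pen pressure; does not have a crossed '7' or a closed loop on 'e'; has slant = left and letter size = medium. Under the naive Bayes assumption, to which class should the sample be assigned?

author A: 0.2 × (1−0.1) × 0.35 × (1−0.85) × 0.45 × 0.45 = 0.001913625
author B: 0.35 × (1−0.55) × 0.3 × (1−0.9) × 0.3 × 0.3 = 0.00042525
author C: 0.1 × (1−0.45) × 0.2 × (1−0.1) × 0.7 × 0.75 = 0.0051975
author D: 0.35 × (1−0.45) × 0.25 × (1−0.75) × 0.7 × 0.3 = 0.0025265625
Highest score → author C.

author C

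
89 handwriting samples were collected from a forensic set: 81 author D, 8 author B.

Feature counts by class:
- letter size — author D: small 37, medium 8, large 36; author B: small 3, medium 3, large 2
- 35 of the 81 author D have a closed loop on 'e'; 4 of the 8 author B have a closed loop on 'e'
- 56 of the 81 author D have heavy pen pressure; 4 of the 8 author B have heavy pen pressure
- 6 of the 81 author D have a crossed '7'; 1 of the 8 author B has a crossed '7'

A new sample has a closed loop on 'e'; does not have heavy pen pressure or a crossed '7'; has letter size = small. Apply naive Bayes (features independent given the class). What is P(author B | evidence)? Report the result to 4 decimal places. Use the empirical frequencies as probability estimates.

0.1256

author D: (81/89) × (37/81) × (35/81) × (25/81) × (75/81) ≈ 0.0513365
author B: (8/89) × (3/8) × (4/8) × (4/8) × (7/8) ≈ 0.0073736
P(author B | x) = 0.0073736 / 0.0587101 ≈ 0.1256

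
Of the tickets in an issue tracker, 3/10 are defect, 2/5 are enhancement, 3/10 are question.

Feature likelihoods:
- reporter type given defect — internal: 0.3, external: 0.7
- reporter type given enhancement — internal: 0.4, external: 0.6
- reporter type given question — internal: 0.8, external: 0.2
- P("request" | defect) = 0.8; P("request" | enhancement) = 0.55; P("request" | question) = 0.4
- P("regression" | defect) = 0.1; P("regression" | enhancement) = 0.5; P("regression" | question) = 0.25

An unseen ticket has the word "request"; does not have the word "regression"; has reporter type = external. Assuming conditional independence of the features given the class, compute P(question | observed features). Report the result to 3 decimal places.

0.077

defect: 0.3 × 0.7 × 0.8 × (1−0.1) = 0.1512
enhancement: 0.4 × 0.6 × 0.55 × (1−0.5) = 0.066
question: 0.3 × 0.2 × 0.4 × (1−0.25) = 0.018
P(question | x) = 0.018 / 0.2352 ≈ 0.077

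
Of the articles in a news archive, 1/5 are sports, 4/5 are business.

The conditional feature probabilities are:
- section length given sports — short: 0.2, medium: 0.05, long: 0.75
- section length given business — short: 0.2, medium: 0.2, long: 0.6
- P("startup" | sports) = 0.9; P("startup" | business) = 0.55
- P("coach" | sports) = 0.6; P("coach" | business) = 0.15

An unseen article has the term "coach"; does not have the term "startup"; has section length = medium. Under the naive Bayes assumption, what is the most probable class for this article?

business

sports: 0.2 × 0.05 × (1−0.9) × 0.6 = 0.0006
business: 0.8 × 0.2 × (1−0.55) × 0.15 = 0.0108
Highest score → business.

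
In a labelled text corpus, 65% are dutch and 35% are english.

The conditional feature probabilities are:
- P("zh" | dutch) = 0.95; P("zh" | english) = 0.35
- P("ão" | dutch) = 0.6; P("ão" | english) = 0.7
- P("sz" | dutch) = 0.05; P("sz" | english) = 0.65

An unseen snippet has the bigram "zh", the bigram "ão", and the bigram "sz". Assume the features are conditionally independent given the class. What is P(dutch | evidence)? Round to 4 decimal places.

dutch: 0.65 × 0.95 × 0.6 × 0.05 = 0.018525
english: 0.35 × 0.35 × 0.7 × 0.65 = 0.0557375
P(dutch | x) = 0.018525 / 0.0742625 ≈ 0.2495

0.2495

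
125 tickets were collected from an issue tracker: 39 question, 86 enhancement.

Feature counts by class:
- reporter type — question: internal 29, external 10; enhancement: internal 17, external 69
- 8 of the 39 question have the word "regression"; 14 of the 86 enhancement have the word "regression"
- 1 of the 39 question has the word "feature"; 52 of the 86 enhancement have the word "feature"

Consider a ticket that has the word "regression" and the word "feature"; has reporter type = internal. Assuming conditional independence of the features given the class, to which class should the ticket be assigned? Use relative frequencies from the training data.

enhancement

question: (39/125) × (29/39) × (8/39) × (1/39) ≈ 0.00122025
enhancement: (86/125) × (17/86) × (14/86) × (52/86) ≈ 0.0133867
Highest score → enhancement.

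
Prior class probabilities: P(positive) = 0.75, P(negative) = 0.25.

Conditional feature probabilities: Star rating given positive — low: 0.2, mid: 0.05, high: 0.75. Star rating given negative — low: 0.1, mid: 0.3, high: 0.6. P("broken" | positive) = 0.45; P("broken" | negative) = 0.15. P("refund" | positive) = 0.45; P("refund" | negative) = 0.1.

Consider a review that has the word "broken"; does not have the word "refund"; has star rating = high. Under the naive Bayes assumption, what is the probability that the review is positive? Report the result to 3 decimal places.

0.873

positive: 0.75 × 0.75 × 0.45 × (1−0.45) = 0.13921875
negative: 0.25 × 0.6 × 0.15 × (1−0.1) = 0.02025
P(positive | x) = 0.13921875 / 0.15946875 ≈ 0.873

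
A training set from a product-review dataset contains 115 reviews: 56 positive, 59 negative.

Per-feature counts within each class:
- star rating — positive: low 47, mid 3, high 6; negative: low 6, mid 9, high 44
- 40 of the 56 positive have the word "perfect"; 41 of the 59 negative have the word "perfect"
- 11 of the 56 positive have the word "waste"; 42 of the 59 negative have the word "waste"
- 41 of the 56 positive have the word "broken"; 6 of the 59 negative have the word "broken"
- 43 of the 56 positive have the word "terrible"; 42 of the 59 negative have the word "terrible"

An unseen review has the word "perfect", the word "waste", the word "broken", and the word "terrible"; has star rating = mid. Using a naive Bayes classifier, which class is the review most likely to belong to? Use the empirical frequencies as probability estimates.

positive: (56/115) × (3/56) × (40/56) × (11/56) × (41/56) × (43/56) ≈ 0.00205767
negative: (59/115) × (9/59) × (41/59) × (42/59) × (6/59) × (42/59) ≈ 0.00280266
Highest score → negative.

negative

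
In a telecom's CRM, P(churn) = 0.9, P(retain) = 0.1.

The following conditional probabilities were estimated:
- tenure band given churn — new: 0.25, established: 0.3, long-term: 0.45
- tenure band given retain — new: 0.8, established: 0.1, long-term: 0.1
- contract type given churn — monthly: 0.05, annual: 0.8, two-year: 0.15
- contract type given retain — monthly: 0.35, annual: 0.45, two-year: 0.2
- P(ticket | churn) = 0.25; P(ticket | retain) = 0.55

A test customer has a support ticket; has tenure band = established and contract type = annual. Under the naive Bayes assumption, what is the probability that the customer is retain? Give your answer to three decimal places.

churn: 0.9 × 0.3 × 0.8 × 0.25 = 0.054
retain: 0.1 × 0.1 × 0.45 × 0.55 = 0.002475
P(retain | x) = 0.002475 / 0.056475 ≈ 0.044

0.044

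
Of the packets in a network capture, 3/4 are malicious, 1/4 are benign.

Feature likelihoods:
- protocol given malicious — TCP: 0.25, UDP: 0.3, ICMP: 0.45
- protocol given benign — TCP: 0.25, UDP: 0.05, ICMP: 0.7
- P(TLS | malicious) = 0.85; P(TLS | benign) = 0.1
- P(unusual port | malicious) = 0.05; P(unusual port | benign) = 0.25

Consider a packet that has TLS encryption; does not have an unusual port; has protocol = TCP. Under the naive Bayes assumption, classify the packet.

malicious

malicious: 0.75 × 0.25 × 0.85 × (1−0.05) = 0.15140625
benign: 0.25 × 0.25 × 0.1 × (1−0.25) = 0.0046875
Highest score → malicious.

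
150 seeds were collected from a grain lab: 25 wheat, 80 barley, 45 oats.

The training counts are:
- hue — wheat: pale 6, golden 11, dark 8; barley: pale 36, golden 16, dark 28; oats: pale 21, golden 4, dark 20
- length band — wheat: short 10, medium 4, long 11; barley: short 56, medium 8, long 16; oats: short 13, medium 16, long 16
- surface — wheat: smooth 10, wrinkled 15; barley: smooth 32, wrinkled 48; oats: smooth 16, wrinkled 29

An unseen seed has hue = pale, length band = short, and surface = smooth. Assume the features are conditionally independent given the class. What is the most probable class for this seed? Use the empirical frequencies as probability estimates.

barley

wheat: (25/150) × (6/25) × (10/25) × (10/25) = 0.0064
barley: (80/150) × (36/80) × (56/80) × (32/80) = 0.0672
oats: (45/150) × (21/45) × (13/45) × (16/45) ≈ 0.0143802
Highest score → barley.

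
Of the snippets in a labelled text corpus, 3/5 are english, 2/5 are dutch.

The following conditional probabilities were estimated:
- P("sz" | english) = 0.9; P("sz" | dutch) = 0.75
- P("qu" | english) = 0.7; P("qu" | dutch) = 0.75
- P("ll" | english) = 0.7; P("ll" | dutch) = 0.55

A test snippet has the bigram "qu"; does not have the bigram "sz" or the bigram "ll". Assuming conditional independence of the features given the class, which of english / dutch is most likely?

english: 0.6 × (1−0.9) × 0.7 × (1−0.7) = 0.0126
dutch: 0.4 × (1−0.75) × 0.75 × (1−0.55) = 0.03375
Highest score → dutch.

dutch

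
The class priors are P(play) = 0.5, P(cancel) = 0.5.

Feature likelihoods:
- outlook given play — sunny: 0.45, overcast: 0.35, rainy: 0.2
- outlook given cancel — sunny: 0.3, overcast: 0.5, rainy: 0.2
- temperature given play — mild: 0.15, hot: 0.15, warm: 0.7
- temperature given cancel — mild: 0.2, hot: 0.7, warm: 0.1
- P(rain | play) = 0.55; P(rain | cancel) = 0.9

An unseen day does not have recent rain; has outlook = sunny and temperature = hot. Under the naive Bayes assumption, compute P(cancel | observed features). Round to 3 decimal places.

0.409

play: 0.5 × 0.45 × 0.15 × (1−0.55) = 0.0151875
cancel: 0.5 × 0.3 × 0.7 × (1−0.9) = 0.0105
P(cancel | x) = 0.0105 / 0.0256875 ≈ 0.409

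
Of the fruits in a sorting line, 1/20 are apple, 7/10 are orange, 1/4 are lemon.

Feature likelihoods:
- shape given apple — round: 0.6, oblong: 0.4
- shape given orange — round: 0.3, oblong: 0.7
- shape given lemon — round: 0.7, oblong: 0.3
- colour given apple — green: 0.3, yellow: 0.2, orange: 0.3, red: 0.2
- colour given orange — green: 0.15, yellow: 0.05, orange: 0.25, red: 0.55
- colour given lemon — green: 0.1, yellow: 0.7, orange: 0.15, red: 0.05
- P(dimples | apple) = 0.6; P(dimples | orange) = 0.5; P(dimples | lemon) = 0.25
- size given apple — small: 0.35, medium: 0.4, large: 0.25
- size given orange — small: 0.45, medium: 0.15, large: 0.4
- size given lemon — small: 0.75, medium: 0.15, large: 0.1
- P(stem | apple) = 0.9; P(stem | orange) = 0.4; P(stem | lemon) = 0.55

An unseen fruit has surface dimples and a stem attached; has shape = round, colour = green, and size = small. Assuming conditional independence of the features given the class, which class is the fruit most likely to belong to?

apple: 0.05 × 0.6 × 0.3 × 0.6 × 0.35 × 0.9 = 0.001701
orange: 0.7 × 0.3 × 0.15 × 0.5 × 0.45 × 0.4 = 0.002835
lemon: 0.25 × 0.7 × 0.1 × 0.25 × 0.75 × 0.55 = 0.0018046875
Highest score → orange.

orange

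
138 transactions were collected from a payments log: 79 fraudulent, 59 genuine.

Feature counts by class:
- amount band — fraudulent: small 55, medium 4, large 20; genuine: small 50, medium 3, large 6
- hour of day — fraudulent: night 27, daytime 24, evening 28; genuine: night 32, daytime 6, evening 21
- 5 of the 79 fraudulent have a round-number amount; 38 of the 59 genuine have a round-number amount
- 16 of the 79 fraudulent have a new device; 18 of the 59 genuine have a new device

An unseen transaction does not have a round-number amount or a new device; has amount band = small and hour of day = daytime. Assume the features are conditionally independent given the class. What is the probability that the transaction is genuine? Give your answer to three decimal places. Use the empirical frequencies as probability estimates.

fraudulent: (79/138) × (55/79) × (24/79) × (74/79) × (63/79) ≈ 0.0904453
genuine: (59/138) × (50/59) × (6/59) × (21/59) × (41/59) ≈ 0.00911359
P(genuine | x) = 0.00911359 / 0.09955889 ≈ 0.092

0.092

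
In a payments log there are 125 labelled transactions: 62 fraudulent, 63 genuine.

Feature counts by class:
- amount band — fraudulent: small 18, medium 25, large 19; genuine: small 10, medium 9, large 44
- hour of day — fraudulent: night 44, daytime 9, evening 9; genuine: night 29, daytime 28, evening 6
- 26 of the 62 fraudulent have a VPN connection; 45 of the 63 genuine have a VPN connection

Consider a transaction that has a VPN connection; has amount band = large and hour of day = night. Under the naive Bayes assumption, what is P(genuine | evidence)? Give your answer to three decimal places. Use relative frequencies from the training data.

fraudulent: (62/125) × (19/62) × (44/62) × (26/62) ≈ 0.0452362
genuine: (63/125) × (44/63) × (29/63) × (45/63) ≈ 0.115737
P(genuine | x) = 0.115737 / 0.1609732 ≈ 0.719

0.719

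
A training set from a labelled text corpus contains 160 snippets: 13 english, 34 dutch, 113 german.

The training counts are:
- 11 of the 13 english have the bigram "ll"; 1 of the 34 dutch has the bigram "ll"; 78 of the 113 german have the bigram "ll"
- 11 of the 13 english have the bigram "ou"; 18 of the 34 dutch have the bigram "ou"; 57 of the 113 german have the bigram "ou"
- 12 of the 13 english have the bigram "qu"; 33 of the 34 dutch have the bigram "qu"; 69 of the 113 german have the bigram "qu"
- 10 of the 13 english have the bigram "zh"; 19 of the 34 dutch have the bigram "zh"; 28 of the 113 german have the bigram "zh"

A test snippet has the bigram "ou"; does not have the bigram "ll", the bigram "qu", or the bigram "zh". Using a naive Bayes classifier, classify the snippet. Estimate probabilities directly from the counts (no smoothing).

german

english: (13/160) × (2/13) × (11/13) × (1/13) × (3/13) ≈ 0.000187756
dutch: (34/160) × (33/34) × (18/34) × (1/34) × (15/34) ≈ 0.00141684
german: (113/160) × (35/113) × (57/113) × (44/113) × (85/113) ≈ 0.0323191
Highest score → german.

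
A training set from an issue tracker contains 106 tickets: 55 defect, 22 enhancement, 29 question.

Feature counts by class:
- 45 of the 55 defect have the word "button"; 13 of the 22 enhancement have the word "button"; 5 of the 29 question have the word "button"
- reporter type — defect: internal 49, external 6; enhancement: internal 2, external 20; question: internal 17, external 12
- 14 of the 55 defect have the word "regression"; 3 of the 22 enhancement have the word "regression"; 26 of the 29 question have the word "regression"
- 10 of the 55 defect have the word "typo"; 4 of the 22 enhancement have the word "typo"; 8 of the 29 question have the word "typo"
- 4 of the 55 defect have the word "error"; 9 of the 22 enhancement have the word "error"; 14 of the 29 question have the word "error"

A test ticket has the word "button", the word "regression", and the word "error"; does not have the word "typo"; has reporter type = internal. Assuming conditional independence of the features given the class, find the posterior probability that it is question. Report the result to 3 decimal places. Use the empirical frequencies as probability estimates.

0.581

defect: (55/106) × (45/55) × (49/55) × (14/55) × (45/55) × (4/55) ≈ 0.00572865
enhancement: (22/106) × (13/22) × (2/22) × (3/22) × (18/22) × (9/22) ≈ 0.000508877
question: (29/106) × (5/29) × (17/29) × (26/29) × (21/29) × (14/29) ≈ 0.00866646
P(question | x) = 0.00866646 / 0.014903987 ≈ 0.581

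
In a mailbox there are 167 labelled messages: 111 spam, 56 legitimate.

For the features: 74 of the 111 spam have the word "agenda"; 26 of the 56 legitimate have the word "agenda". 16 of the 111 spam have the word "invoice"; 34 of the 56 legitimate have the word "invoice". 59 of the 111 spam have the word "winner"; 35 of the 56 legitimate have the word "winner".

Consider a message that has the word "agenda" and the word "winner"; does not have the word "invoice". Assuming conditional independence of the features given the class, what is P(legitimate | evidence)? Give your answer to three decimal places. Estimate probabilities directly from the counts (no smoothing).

spam: (111/167) × (74/111) × (95/111) × (59/111) ≈ 0.201579
legitimate: (56/167) × (26/56) × (22/56) × (35/56) ≈ 0.0382271
P(legitimate | x) = 0.0382271 / 0.2398061 ≈ 0.159

0.159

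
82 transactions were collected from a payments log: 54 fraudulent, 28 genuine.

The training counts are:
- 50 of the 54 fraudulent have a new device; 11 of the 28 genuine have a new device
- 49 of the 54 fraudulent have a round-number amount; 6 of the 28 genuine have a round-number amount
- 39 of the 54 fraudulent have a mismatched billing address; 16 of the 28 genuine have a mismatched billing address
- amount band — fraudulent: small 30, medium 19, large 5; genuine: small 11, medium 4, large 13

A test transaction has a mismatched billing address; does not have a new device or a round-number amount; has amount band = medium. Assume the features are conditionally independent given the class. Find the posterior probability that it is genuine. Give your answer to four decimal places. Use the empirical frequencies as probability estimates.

0.9205

fraudulent: (54/82) × (4/54) × (5/54) × (39/54) × (19/54) ≈ 0.00114777
genuine: (28/82) × (17/28) × (22/28) × (16/28) × (4/28) ≈ 0.0132973
P(genuine | x) = 0.0132973 / 0.01444507 ≈ 0.9205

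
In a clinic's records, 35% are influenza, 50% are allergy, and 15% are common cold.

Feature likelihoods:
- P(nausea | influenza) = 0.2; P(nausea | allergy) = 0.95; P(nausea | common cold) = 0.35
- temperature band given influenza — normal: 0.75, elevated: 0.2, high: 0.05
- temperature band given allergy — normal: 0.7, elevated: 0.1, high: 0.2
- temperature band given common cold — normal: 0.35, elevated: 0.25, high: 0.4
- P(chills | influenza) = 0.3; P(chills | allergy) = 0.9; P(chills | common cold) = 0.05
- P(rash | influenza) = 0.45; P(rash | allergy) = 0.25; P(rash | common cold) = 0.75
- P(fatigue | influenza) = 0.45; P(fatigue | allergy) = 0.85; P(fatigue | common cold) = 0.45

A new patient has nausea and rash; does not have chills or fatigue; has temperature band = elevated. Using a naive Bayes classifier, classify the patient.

common cold

influenza: 0.35 × 0.2 × 0.2 × (1−0.3) × 0.45 × (1−0.45) = 0.0024255
allergy: 0.5 × 0.95 × 0.1 × (1−0.9) × 0.25 × (1−0.85) = 0.000178125
common cold: 0.15 × 0.35 × 0.25 × (1−0.05) × 0.75 × (1−0.45) = 0.005143359375
Highest score → common cold.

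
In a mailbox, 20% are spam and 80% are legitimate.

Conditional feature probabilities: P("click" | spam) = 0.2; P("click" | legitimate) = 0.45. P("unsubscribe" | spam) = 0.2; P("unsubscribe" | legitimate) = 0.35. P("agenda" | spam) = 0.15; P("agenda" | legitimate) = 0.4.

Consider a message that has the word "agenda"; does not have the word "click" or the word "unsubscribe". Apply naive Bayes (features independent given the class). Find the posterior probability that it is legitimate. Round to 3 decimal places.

0.856

spam: 0.2 × (1−0.2) × (1−0.2) × 0.15 = 0.0192
legitimate: 0.8 × (1−0.45) × (1−0.35) × 0.4 = 0.1144
P(legitimate | x) = 0.1144 / 0.1336 ≈ 0.856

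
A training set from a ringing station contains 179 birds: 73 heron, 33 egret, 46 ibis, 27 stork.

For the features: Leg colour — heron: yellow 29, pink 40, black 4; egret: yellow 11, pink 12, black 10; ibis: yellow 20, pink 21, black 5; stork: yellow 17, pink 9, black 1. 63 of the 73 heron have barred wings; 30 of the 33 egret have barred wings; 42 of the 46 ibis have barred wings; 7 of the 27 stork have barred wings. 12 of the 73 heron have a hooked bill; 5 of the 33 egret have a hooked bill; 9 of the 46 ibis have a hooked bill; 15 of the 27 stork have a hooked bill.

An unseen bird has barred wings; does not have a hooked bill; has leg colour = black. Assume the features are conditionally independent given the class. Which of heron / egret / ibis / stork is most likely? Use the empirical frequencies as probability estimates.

heron: (73/179) × (4/73) × (63/73) × (61/73) ≈ 0.016115
egret: (33/179) × (10/33) × (30/33) × (28/33) ≈ 0.0430922
ibis: (46/179) × (5/46) × (42/46) × (37/46) ≈ 0.0205141
stork: (27/179) × (1/27) × (7/27) × (12/27) ≈ 0.000643723
Highest score → egret.

egret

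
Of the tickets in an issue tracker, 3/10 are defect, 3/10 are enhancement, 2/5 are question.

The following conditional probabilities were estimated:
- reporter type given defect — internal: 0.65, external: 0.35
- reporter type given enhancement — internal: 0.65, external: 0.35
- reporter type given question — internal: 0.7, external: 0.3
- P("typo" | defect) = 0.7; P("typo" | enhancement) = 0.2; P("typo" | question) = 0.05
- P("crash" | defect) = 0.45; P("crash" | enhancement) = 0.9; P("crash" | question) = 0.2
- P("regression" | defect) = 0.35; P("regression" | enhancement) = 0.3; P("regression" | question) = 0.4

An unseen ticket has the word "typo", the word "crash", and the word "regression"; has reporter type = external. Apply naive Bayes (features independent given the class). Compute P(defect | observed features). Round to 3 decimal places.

0.653

defect: 0.3 × 0.35 × 0.7 × 0.45 × 0.35 = 0.01157625
enhancement: 0.3 × 0.35 × 0.2 × 0.9 × 0.3 = 0.00567
question: 0.4 × 0.3 × 0.05 × 0.2 × 0.4 = 0.00048
P(defect | x) = 0.01157625 / 0.01772625 ≈ 0.653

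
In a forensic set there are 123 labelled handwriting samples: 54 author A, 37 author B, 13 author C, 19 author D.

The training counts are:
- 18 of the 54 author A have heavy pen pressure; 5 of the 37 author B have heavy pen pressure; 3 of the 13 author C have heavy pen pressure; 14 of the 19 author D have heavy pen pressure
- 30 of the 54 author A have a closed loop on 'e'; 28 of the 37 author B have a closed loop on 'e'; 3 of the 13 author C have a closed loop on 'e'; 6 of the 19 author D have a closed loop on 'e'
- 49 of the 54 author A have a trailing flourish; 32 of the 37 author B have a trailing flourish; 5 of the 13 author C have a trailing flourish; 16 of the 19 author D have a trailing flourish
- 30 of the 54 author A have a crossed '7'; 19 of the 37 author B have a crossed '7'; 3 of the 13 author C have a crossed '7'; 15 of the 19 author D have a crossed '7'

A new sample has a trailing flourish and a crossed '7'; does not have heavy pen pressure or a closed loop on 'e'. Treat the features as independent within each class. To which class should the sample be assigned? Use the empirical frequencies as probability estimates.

author A

author A: (54/123) × (36/54) × (24/54) × (49/54) × (30/54) ≈ 0.065576
author B: (37/123) × (32/37) × (9/37) × (32/37) × (19/37) ≈ 0.0281051
author C: (13/123) × (10/13) × (10/13) × (5/13) × (3/13) ≈ 0.00555081
author D: (19/123) × (5/19) × (13/19) × (16/19) × (15/19) ≈ 0.0184909
Highest score → author A.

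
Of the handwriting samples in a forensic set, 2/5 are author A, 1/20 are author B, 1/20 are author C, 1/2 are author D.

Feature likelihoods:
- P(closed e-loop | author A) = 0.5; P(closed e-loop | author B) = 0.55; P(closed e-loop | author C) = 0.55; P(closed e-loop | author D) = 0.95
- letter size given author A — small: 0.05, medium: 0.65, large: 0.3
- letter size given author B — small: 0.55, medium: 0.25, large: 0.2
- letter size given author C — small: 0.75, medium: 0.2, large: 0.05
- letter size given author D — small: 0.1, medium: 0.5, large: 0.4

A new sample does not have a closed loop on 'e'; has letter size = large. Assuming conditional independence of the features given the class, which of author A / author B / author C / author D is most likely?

author A: 0.4 × (1−0.5) × 0.3 = 0.06
author B: 0.05 × (1−0.55) × 0.2 = 0.0045
author C: 0.05 × (1−0.55) × 0.05 = 0.001125
author D: 0.5 × (1−0.95) × 0.4 = 0.01
Highest score → author A.

author A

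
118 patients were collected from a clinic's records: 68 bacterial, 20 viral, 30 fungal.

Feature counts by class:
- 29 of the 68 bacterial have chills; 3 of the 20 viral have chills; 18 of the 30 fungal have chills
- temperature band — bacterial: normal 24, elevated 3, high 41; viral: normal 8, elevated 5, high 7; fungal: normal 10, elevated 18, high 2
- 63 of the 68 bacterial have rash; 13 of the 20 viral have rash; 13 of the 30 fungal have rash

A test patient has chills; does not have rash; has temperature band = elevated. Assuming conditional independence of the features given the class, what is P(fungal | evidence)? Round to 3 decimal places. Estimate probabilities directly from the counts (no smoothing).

bacterial: (68/118) × (29/68) × (3/68) × (5/68) ≈ 0.000797241
viral: (20/118) × (3/20) × (5/20) × (7/20) ≈ 0.00222458
fungal: (30/118) × (18/30) × (18/30) × (17/30) ≈ 0.0518644
P(fungal | x) = 0.0518644 / 0.054886221 ≈ 0.945

0.945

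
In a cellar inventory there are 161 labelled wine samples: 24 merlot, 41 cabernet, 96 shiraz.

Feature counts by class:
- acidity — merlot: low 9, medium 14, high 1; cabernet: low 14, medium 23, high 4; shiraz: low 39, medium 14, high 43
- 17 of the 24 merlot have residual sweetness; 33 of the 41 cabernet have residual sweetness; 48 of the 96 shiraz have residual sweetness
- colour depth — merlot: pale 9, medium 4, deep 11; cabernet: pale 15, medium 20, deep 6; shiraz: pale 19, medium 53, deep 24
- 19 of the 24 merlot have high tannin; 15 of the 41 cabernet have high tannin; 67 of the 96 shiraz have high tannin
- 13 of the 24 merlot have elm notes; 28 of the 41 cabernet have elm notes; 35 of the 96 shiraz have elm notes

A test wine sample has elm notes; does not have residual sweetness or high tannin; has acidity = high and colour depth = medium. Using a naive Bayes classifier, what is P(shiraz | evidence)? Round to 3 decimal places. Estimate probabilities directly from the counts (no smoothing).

merlot: (24/161) × (1/24) × (7/24) × (4/24) × (5/24) × (13/24) ≈ 0.0000340722
cabernet: (41/161) × (4/41) × (8/41) × (20/41) × (26/41) × (28/41) ≈ 0.00102412
shiraz: (96/161) × (43/96) × (48/96) × (53/96) × (29/96) × (35/96) ≈ 0.00811972
P(shiraz | x) = 0.00811972 / 0.0091779122 ≈ 0.885

0.885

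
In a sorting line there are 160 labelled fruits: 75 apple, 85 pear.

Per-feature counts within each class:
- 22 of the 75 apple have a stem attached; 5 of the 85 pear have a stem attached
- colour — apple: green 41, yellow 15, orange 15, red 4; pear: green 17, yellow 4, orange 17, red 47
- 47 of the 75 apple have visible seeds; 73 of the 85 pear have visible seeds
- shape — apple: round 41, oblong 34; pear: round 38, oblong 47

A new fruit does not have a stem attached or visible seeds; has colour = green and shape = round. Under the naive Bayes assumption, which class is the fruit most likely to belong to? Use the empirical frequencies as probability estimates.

apple

apple: (75/160) × (53/75) × (41/75) × (28/75) × (41/75) ≈ 0.0369571
pear: (85/160) × (80/85) × (17/85) × (12/85) × (38/85) ≈ 0.00631142
Highest score → apple.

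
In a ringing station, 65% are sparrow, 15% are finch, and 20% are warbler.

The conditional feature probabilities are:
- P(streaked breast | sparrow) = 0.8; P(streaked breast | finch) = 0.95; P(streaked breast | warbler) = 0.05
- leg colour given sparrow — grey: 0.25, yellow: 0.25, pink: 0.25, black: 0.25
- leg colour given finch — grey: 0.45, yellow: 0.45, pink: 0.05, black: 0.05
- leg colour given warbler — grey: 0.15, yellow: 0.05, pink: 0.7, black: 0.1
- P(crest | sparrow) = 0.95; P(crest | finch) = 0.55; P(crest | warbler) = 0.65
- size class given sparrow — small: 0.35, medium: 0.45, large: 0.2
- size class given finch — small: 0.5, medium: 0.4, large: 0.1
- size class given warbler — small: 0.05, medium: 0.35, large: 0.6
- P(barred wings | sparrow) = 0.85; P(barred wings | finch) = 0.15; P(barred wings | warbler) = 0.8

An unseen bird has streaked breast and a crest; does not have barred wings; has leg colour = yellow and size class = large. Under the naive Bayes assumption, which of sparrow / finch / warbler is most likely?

sparrow: 0.65 × 0.8 × 0.25 × 0.95 × 0.2 × (1−0.85) = 0.003705
finch: 0.15 × 0.95 × 0.45 × 0.55 × 0.1 × (1−0.15) = 0.00299784375
warbler: 0.2 × 0.05 × 0.05 × 0.65 × 0.6 × (1−0.8) = 0.000039
Highest score → sparrow.

sparrow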